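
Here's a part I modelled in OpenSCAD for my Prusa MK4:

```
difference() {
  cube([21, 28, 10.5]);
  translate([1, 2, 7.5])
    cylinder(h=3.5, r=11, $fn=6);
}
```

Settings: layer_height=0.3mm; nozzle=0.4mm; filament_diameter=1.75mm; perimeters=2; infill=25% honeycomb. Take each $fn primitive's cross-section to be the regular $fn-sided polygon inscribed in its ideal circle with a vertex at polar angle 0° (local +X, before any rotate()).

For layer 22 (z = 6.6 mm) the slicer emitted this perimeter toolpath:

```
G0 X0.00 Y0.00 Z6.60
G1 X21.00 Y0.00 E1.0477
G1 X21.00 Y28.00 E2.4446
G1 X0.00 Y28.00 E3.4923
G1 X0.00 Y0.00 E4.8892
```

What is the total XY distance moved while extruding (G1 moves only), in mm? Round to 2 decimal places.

Sum the Euclidean lengths of each G1 segment: total = 98.00 mm.

98.00 mm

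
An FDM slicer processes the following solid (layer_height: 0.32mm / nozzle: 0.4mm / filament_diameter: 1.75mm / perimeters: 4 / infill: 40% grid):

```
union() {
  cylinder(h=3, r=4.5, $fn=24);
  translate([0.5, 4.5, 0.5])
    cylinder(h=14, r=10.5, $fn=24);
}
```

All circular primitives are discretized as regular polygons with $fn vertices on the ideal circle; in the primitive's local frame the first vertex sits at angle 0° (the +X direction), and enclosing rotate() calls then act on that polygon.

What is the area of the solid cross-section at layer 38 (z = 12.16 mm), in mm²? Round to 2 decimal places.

342.42 mm²

At z = 12.16 mm: the cylinder does not reach this height (z outside [0, 3]); the r=10.5 cylinder at (0.5, 4.5) gives a regular 24-gon of circumradius 10.5 (constant along its height) (area = (24/2)·10.500²·sin(360°/24) = 342.42 mm²); Combining (union): only the r=10.5 cylinder at (0.5, 4.5) is present, so the union is just that shape — area = 342.42 mm². Overall, the cross-section is a single solid region. Net area = 342.42 mm².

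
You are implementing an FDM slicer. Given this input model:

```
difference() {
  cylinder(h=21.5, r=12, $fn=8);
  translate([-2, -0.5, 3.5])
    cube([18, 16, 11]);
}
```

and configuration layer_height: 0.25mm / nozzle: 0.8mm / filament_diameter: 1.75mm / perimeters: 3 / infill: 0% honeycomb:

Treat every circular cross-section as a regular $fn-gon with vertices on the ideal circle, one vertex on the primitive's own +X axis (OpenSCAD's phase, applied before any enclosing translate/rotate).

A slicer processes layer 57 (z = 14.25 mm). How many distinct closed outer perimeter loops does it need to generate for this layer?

1

At z = 14.25 mm: the r=12 cylinder gives a regular 8-gon of circumradius 12 (constant along its height); the 18×16 cube at (-2, -0.5) contributes its full rectangle; Subtracting the remaining from the first: starting from the r=12 cylinder, the 18×16 cube at (-2, -0.5) partially overlaps it — only the 131.94 mm² overlap (of its 288.00 mm²) is removed, clipping the outline — 1 connected region. The result has 1 disconnected region.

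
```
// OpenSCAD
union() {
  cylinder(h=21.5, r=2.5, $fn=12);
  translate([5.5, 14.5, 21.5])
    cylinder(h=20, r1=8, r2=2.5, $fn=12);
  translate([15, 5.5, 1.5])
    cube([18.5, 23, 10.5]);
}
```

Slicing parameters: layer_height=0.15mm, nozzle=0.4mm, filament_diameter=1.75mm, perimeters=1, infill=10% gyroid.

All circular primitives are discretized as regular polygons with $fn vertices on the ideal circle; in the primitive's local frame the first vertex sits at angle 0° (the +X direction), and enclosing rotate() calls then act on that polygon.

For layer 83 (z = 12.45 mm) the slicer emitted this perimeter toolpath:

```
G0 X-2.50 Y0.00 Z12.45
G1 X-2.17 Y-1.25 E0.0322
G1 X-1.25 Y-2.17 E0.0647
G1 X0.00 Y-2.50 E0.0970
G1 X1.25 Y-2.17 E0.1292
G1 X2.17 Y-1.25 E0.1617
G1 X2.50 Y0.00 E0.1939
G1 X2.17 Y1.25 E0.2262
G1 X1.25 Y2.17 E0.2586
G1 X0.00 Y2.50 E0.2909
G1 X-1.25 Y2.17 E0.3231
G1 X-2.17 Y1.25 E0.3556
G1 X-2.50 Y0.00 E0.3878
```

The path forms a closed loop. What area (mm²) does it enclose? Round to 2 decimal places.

Apply the shoelace formula to the sequence of (X, Y) vertices; enclosed area = 18.79 mm².

18.79 mm²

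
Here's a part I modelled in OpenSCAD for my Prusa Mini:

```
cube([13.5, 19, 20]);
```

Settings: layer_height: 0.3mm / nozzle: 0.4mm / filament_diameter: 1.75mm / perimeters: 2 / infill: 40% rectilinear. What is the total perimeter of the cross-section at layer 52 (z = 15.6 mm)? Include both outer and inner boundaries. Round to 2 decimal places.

65.00 mm

At z = 15.6 mm: the cube is present — its section is the full 13.5×19 rectangle (perimeter 65.00 mm). Overall, the cross-section is a single solid region. Total boundary length (outer) = 65.00 mm.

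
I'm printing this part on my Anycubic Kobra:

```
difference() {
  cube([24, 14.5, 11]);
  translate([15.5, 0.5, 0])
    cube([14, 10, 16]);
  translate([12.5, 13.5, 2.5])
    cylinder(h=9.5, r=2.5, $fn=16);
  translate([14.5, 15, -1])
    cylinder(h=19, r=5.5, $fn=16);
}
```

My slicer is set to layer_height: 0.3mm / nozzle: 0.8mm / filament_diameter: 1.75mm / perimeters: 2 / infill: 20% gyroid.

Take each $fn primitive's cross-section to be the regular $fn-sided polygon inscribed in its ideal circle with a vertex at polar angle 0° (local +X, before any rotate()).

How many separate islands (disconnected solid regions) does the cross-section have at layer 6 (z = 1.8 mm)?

At z = 1.8 mm: the cube (footprint 24×14.5) is included at this height; the cube at (15.5, 0.5) is present — its section is the full 14×10 rectangle; the cylinder at (12.5, 13.5) is not intersected at this z (z outside [2.5, 12]); the cylinder at (14.5, 15): section is a regular 16-gon, circumradius r=5.5; Subtracting the remaining from the first: starting from the 24×14.5 cube, the 14×10 cube at (15.5, 0.5) partially overlaps it — only the 85.00 mm² overlap (of its 140.00 mm²) is removed, clipping the outline; the r=5.5 cylinder at (14.5, 15) partially overlaps it — only the 39.84 mm² overlap (of its 92.61 mm²) is removed, clipping the outline — 2 connected regions. Overall, the cross-section has 2 separate islands. Island count = 2.

2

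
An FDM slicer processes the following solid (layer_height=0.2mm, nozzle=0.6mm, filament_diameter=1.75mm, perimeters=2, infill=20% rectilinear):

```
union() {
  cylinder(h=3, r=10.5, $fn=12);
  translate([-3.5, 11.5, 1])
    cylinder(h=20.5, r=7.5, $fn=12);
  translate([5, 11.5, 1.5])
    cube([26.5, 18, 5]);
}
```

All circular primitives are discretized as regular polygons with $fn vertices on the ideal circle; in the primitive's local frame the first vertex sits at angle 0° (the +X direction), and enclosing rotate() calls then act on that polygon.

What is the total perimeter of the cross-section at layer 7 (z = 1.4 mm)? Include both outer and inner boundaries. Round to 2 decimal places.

At z = 1.4 mm: the r=10.5 cylinder contributes a regular 12-gon of circumradius 10.5 (perimeter = 2·12·10.500·sin(180°/12) = 65.22 mm); the cylinder at (-3.5, 11.5): section is a regular 12-gon, circumradius r=7.5 (perimeter = 2·12·7.500·sin(180°/12) = 46.59 mm); the cube at (5, 11.5) does not reach this height (z outside [1.5, 6.5]); Combining (union): the regions partially overlap (shared area 48.16 mm²), so the edge portions inside another operand are dropped and the merged outline is re-measured after clipping — boundary = 83.46 mm. Overall, the cross-section is a single solid region. Total boundary length (outer) = 83.46 mm.

83.46 mm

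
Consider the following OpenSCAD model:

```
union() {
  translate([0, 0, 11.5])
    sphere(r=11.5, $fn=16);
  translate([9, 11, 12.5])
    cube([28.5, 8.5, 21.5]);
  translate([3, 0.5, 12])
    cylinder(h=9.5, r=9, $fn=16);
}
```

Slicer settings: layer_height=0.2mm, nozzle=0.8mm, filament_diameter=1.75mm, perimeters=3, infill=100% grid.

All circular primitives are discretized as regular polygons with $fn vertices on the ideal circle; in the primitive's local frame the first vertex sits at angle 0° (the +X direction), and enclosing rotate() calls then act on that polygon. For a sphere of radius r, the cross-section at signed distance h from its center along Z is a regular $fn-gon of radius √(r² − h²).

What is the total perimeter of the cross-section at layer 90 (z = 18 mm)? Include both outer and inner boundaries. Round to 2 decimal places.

At z = 18 mm: the r=11.5 sphere slices to a regular 16-gon of circumradius 9.487 (√(r²−h²) with h=6.5 from center) (perimeter = 2·16·9.487·sin(180°/16) = 59.23 mm); the cube at (9, 11) is present — its section is the full 28.5×8.5 rectangle (perimeter 74.00 mm); the cylinder at (3, 0.5): section is a regular 16-gon, circumradius r=9 (perimeter = 2·16·9.000·sin(180°/16) = 56.19 mm); Merging all regions: the regions partially overlap (shared area 205.75 mm²), so the edge portions inside another operand are dropped and the merged outline is re-measured after clipping — boundary = 137.98 mm. Overall, the cross-section has 2 separate islands. Total boundary length (outer) = 137.98 mm.

137.98 mm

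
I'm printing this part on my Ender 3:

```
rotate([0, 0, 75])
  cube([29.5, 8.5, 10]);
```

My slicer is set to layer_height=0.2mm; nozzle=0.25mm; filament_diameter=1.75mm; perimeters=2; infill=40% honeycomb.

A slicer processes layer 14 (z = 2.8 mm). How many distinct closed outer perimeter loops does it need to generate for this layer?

1

At z = 2.8 mm: the cube (footprint 29.5×8.5) is included at this height; (rotated 75° about Z; rotation is an isometry so areas/perimeters/island counts are preserved). The result has 1 disconnected region.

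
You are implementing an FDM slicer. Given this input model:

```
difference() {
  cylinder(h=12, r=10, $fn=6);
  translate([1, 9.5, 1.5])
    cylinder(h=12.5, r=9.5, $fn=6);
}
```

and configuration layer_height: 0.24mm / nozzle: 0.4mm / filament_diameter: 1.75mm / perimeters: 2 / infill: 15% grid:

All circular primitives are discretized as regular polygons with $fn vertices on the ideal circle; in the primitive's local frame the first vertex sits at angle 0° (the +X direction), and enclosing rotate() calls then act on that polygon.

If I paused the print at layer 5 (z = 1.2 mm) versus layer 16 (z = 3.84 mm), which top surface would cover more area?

Layer 5 (z = 1.2): the r=10 cylinder gives a regular 6-gon of circumradius 10 (constant along its height) (area = (6/2)·10.000²·sin(360°/6) = 259.81 mm²); the cylinder at (1, 9.5) is absent (z outside [1.5, 14]); Taking the first minus the rest: none of the subtracted shapes is present at this height, so the r=10 cylinder is unchanged — area = 259.81 mm². So its area = 259.81 mm². Layer 16 (z = 3.84): the cylinder: section is a regular 6-gon, circumradius r=10 (area = (6/2)·10.000²·sin(360°/6) = 259.81 mm²); the cylinder at (1, 9.5): section is a regular 6-gon, circumradius r=9.5 (area = (6/2)·9.500²·sin(360°/6) = 234.48 mm²); After the difference (first − rest): starting from the r=10 cylinder (259.81 mm²), the r=9.5 cylinder at (1, 9.5) partially overlaps it — only the 86.86 mm² overlap (of its 234.48 mm²) is removed, clipping the outline — area = 172.95 mm². So its area = 172.95 mm². Layer 5 is larger (259.81 vs 172.95 mm²).

layer 5 (z = 1.2 mm)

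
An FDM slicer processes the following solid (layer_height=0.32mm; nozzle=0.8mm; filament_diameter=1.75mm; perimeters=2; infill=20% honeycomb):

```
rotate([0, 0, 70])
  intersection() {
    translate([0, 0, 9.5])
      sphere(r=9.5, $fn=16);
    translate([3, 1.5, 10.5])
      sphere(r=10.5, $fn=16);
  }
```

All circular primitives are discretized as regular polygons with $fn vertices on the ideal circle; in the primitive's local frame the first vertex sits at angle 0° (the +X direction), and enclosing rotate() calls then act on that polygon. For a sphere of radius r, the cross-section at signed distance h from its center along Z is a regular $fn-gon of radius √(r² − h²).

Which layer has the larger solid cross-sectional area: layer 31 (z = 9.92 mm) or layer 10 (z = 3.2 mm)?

layer 31 (z = 9.92 mm)

Layer 31 (z = 9.92): the r=9.5 sphere contributes a regular 16-gon of circumradius √(9.5²−0.42²) = 9.491 (area = (16/2)·9.491²·sin(360°/16) = 275.76 mm²); the r=10.5 sphere at (3, 1.5) contributes a regular 16-gon of circumradius √(10.5²−0.58²) = 10.484 (area = (16/2)·10.484²·sin(360°/16) = 336.50 mm²); Taking the intersection: the r=10.5 sphere at (3, 1.5) partially overlaps the r=9.5 sphere; clipping to the common part keeps 237.42 mm² — area = 237.42 mm²; (whole slice rotated 70° about Z — lengths, areas and connectivity unchanged). So its area = 237.42 mm². Layer 10 (z = 3.2): the r=9.5 sphere contributes a regular 16-gon of circumradius √(9.5²−6.3²) = 7.111 (area = (16/2)·7.111²·sin(360°/16) = 154.79 mm²); the r=10.5 sphere at (3, 1.5) contributes a regular 16-gon of circumradius √(10.5²−7.3²) = 7.547 (area = (16/2)·7.547²·sin(360°/16) = 174.38 mm²); Taking the intersection: the r=10.5 sphere at (3, 1.5) partially overlaps the r=9.5 sphere; clipping to the common part keeps 116.06 mm² — area = 116.06 mm²; (rotated 70° about Z; rotation is an isometry so areas/perimeters/island counts are preserved). So its area = 116.06 mm². Layer 31 is larger (237.42 vs 116.06 mm²).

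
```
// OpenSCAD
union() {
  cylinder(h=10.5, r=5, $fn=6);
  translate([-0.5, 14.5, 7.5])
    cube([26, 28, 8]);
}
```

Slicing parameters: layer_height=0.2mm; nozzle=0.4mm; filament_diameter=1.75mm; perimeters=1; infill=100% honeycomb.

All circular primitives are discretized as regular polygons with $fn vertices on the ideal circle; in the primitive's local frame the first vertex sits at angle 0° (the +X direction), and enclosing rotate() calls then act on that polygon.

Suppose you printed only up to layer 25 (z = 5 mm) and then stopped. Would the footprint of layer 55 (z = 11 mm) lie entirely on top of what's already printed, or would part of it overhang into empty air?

part overhangs

Compare the two slices. At z = 5: the r=5 cylinder gives a regular 6-gon of circumradius 5 (constant along its height) (area = (6/2)·5.000²·sin(360°/6) = 64.95 mm²); the cube at (-0.5, 14.5) does not reach this height (z outside [7.5, 15.5]); Combining (union): only the r=5 cylinder is present, so the union is just that shape — area = 64.95 mm². At z = 11: the cylinder does not reach this height (z outside [0, 10.5]); the cube at (-0.5, 14.5) (footprint 26×28) is included at this height (area 728.00 mm²); Combining (union): only the 26×28 cube at (-0.5, 14.5) is present, so the union is just that shape — area = 728.00 mm². Checking containment: at z = 11 the cross-section extends beyond the z = 5 cross-section by about 728.00 mm².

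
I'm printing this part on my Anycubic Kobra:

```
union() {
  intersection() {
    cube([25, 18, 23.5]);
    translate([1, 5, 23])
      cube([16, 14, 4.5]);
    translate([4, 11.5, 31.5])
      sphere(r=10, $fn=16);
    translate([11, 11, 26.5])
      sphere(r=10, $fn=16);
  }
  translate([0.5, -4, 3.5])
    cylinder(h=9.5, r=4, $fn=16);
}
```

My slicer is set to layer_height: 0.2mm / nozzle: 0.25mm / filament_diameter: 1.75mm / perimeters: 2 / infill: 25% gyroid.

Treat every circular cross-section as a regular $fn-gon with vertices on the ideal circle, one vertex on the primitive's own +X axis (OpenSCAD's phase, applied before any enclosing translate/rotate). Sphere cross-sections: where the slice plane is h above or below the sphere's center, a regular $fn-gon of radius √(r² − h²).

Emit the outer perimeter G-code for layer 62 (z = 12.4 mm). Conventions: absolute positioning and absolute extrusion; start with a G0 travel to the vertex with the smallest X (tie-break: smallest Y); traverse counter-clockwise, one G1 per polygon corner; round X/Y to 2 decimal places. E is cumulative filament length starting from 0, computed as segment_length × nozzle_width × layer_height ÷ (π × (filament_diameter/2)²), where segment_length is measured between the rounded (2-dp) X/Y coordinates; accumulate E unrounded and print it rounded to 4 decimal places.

At z = 12.4 mm: the cube is present — its section is the full 25×18 rectangle; the cube at (1, 5) is not intersected at this z (z outside [23, 27.5]); the sphere at (4, 11.5) does not reach this height (|z−center|=19.100 > r=10); the sphere at (11, 11) does not reach this height (|z−center|=14.100 > r=10); After intersecting: at least one operand is absent at this height, so nothing remains; the r=4 cylinder at (0.5, -4) contributes a regular 16-gon of circumradius 4; Combining (union): only the r=4 cylinder at (0.5, -4) is present, so the union is just that shape — 1 connected region. The outline is a single polygon with 16 vertices. Extrusion per mm of travel: 0.25 × 0.2 / (π × 0.875²) = 0.020788. Accumulating E over each segment gives final E = 0.5194.

G0 X-3.50 Y-4.00 Z12.40
G1 X-3.20 Y-5.53 E0.0324
G1 X-2.33 Y-6.83 E0.0649
G1 X-1.03 Y-7.70 E0.0974
G1 X0.50 Y-8.00 E0.1299
G1 X2.03 Y-7.70 E0.1623
G1 X3.33 Y-6.83 E0.1948
G1 X4.20 Y-5.53 E0.2273
G1 X4.50 Y-4.00 E0.2597
G1 X4.20 Y-2.47 E0.2921
G1 X3.33 Y-1.17 E0.3246
G1 X2.03 Y-0.30 E0.3572
G1 X0.50 Y0.00 E0.3896
G1 X-1.03 Y-0.30 E0.4220
G1 X-2.33 Y-1.17 E0.4545
G1 X-3.20 Y-2.47 E0.4870
G1 X-3.50 Y-4.00 E0.5194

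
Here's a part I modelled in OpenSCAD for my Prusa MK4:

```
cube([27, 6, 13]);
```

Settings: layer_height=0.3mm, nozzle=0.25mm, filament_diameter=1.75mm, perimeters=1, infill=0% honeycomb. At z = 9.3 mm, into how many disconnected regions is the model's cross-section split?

At z = 9.3 mm: the cube is present — its section is the full 27×6 rectangle. The result has 1 disconnected region.

1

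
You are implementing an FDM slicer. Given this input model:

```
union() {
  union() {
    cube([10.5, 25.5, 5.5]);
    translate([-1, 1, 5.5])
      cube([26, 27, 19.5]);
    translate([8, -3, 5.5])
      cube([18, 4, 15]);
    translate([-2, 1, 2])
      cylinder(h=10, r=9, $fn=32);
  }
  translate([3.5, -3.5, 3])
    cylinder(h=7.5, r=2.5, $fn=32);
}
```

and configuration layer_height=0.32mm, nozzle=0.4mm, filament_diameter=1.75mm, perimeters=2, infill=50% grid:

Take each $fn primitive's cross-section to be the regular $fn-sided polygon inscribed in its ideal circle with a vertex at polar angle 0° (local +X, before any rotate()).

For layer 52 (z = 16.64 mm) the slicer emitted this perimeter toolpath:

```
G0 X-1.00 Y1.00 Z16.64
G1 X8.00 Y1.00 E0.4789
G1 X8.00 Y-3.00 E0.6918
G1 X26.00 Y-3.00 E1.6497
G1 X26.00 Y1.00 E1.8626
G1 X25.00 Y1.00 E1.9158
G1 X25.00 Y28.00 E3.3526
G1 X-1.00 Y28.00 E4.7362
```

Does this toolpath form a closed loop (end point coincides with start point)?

no

Start point (G0): (-1.00, 1.00). End point (last G1): the path does not return to the start — open.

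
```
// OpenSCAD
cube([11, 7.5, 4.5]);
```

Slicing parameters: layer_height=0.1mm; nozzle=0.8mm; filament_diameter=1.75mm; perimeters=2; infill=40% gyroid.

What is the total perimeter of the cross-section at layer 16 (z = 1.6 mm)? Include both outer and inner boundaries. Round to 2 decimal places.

37.00 mm

At z = 1.6 mm: the cube is present — its section is the full 11×7.5 rectangle (perimeter 37.00 mm). Overall, the cross-section is a single solid region. Total boundary length (outer) = 37.00 mm.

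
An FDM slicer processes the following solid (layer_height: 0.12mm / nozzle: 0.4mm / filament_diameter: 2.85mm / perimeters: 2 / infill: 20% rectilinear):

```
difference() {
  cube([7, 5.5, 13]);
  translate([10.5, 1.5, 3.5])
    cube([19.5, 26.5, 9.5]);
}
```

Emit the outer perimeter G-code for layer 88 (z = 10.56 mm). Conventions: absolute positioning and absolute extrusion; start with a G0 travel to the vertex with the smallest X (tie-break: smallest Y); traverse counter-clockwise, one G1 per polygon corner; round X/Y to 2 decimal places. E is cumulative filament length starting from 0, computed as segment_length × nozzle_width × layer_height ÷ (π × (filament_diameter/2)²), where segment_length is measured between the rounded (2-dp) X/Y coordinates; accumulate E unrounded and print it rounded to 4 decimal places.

At z = 10.56 mm: the cube is present — its section is the full 7×5.5 rectangle; the 19.5×26.5 cube at (10.5, 1.5) contributes its full rectangle; Taking the first minus the rest: starting from the 7×5.5 cube, the 19.5×26.5 cube at (10.5, 1.5) misses the remaining region (no effect) — 1 connected region. The outline is a single polygon with 4 vertices. Extrusion per mm of travel: 0.4 × 0.12 / (π × 1.425²) = 0.007524. Accumulating E over each segment gives final E = 0.1881.

G0 X0.00 Y0.00 Z10.56
G1 X7.00 Y0.00 E0.0527
G1 X7.00 Y5.50 E0.0941
G1 X0.00 Y5.50 E0.1467
G1 X0.00 Y0.00 E0.1881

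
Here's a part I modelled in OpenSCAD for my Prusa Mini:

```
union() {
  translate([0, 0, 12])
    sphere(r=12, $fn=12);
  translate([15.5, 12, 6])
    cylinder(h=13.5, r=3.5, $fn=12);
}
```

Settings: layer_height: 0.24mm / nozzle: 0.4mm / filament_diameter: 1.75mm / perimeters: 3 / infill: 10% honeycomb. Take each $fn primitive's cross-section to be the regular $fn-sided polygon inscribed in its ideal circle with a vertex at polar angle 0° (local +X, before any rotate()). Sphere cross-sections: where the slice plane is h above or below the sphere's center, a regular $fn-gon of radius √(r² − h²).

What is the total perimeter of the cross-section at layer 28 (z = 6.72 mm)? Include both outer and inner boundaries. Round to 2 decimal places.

88.68 mm

At z = 6.72 mm: the sphere: section is a regular 12-gon, circumradius = √(r²−h²) = √(12²−5.28²) = 10.776 (perimeter = 2·12·10.776·sin(180°/12) = 66.94 mm); the r=3.5 cylinder at (15.5, 12) contributes a regular 12-gon of circumradius 3.5 (perimeter = 2·12·3.500·sin(180°/12) = 21.74 mm); Merging all regions: the 2 present regions are separate (no shared area or edge), so areas and boundary lengths simply add and each stays a separate island — boundary = 88.68 mm. Overall, the cross-section has 2 separate islands. Total boundary length (outer) = 88.68 mm.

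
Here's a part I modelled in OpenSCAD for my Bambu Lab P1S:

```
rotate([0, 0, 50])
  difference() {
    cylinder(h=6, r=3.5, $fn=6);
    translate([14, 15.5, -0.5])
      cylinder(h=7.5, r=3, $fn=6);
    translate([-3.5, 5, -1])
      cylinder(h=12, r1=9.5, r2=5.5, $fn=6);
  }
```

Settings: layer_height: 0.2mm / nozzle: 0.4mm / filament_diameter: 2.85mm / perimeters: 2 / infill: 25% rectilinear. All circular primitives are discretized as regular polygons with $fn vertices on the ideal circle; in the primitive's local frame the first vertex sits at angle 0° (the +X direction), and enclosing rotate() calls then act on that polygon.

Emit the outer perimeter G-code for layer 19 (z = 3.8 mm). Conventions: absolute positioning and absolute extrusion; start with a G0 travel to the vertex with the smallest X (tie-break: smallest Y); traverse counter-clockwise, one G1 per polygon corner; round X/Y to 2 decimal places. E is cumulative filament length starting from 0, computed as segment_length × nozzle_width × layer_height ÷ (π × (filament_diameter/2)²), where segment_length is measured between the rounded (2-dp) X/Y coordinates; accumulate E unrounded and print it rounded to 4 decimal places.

At z = 3.8 mm: the cylinder: section is a regular 6-gon, circumradius r=3.5; the cylinder at (14, 15.5): section is a regular 6-gon, circumradius r=3; the cone at (-3.5, 5) contributes a regular 6-gon of circumradius 7.900 (interpolated between r1=9.5 and r2=5.5 at t=0.400); After the difference (first − rest): starting from the r=3.5 cylinder, the r=3 cylinder at (14, 15.5) misses the remaining region (no effect); the cone at (-3.5, 5) partially overlaps it — only the 21.48 mm² overlap (of its 162.15 mm²) is removed, clipping the outline — 1 connected region; (rotated 50° about Z; rotation is an isometry so areas/perimeters/island counts are preserved). The outline is a single polygon with 6 vertices. Extrusion per mm of travel: 0.4 × 0.2 / (π × 1.425²) = 0.012540. Accumulating E over each segment gives final E = 0.2180.

G0 X-0.16 Y-3.05 Z3.80
G1 X1.20 Y-3.29 E0.0173
G1 X3.45 Y-0.61 E0.0612
G1 X2.25 Y2.68 E0.1051
G1 X0.29 Y3.03 E0.1301
G1 X1.70 Y-0.84 E0.1817
G1 X-0.16 Y-3.05 E0.2180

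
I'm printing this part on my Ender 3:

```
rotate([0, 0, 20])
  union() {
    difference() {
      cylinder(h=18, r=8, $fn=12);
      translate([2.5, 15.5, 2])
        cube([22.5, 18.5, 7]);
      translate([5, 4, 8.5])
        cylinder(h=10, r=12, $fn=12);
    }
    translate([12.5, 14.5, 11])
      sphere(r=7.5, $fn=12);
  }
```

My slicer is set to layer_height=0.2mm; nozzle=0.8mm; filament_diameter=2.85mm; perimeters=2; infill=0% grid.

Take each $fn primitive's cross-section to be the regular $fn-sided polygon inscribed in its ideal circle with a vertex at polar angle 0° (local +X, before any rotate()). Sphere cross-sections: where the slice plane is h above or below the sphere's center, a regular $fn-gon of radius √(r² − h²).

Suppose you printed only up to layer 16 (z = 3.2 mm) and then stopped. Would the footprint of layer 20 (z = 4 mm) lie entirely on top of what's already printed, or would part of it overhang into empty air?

Compare the two slices. At z = 3.2: the cylinder: section is a regular 12-gon, circumradius r=8 (area = (12/2)·8.000²·sin(360°/12) = 192.00 mm²); the cube at (2.5, 15.5) (footprint 22.5×18.5) is included at this height (area 416.25 mm²); the cylinder at (5, 4) is not intersected at this z (z outside [8.5, 18.5]); Subtracting the remaining from the first: starting from the r=8 cylinder (192.00 mm²), the 22.5×18.5 cube at (2.5, 15.5) misses the remaining region (no effect) — area = 192.00 mm²; the sphere at (12.5, 14.5) is absent (|z−center|=7.800 > r=7.5); Taking the union: only that combined region is present, so the union is just that shape — area = 192.00 mm²; (whole slice rotated 20° about Z — lengths, areas and connectivity unchanged). At z = 4: the r=8 cylinder contributes a regular 12-gon of circumradius 8 (area = (12/2)·8.000²·sin(360°/12) = 192.00 mm²); the cube at (2.5, 15.5) is present — its section is the full 22.5×18.5 rectangle (area 416.25 mm²); the cylinder at (5, 4) is not intersected at this z (z outside [8.5, 18.5]); Taking the first minus the rest: starting from the r=8 cylinder (192.00 mm²), the 22.5×18.5 cube at (2.5, 15.5) misses the remaining region (no effect) — area = 192.00 mm²; the r=7.5 sphere at (12.5, 14.5) slices to a regular 12-gon of circumradius 2.693 (√(r²−h²) with h=7 from center) (area = (12/2)·2.693²·sin(360°/12) = 21.75 mm²); Combining (union): the 2 present regions are separate (no shared area or edge), so areas and boundary lengths simply add and each stays a separate island — area = 213.75 mm²; (whole slice rotated 20° about Z — lengths, areas and connectivity unchanged). Checking containment: at z = 4 the cross-section extends beyond the z = 3.2 cross-section by about 21.75 mm².

part overhangs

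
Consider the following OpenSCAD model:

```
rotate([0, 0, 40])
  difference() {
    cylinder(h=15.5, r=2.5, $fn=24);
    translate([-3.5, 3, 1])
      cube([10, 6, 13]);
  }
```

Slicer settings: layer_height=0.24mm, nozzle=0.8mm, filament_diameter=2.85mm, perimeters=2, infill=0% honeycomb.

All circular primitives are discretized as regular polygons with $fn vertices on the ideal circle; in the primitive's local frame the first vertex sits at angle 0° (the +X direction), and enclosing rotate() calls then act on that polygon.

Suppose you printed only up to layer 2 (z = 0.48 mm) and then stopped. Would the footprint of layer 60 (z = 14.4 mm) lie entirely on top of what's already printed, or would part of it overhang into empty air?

Compare the two slices. At z = 0.48: the r=2.5 cylinder gives a regular 24-gon of circumradius 2.5 (constant along its height) (area = (24/2)·2.500²·sin(360°/24) = 19.41 mm²); the cube at (-3.5, 3) is absent (z outside [1, 14]); Subtracting the remaining from the first: none of the subtracted shapes is present at this height, so the r=2.5 cylinder is unchanged — area = 19.41 mm²; (rotated 40° about Z; rotation is an isometry so areas/perimeters/island counts are preserved). At z = 14.4: the cylinder: section is a regular 24-gon, circumradius r=2.5 (area = (24/2)·2.500²·sin(360°/24) = 19.41 mm²); the cube at (-3.5, 3) is absent (z outside [1, 14]); After the difference (first − rest): none of the subtracted shapes is present at this height, so the r=2.5 cylinder is unchanged — area = 19.41 mm²; (whole slice rotated 40° about Z — lengths, areas and connectivity unchanged). Checking containment: the cross-section at z = 14.4 is a subset of the cross-section at z = 0.48.

entirely on top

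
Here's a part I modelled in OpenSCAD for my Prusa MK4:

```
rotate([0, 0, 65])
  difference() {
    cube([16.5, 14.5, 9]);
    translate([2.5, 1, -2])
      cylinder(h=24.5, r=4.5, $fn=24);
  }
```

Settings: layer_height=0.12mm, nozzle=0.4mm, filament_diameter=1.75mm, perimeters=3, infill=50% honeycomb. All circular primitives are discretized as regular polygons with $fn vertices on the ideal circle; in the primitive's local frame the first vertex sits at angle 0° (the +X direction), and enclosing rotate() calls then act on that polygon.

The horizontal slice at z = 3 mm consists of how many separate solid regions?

At z = 3 mm: the cube (footprint 16.5×14.5) is included at this height; the r=4.5 cylinder at (2.5, 1) gives a regular 24-gon of circumradius 4.5 (constant along its height); Taking the first minus the rest: starting from the 16.5×14.5 cube, the r=4.5 cylinder at (2.5, 1) partially overlaps it — only the 33.23 mm² overlap (of its 62.89 mm²) is removed, clipping the outline — 1 connected region; (rotated 65° about Z; rotation is an isometry so areas/perimeters/island counts are preserved). The result has 1 disconnected region.

1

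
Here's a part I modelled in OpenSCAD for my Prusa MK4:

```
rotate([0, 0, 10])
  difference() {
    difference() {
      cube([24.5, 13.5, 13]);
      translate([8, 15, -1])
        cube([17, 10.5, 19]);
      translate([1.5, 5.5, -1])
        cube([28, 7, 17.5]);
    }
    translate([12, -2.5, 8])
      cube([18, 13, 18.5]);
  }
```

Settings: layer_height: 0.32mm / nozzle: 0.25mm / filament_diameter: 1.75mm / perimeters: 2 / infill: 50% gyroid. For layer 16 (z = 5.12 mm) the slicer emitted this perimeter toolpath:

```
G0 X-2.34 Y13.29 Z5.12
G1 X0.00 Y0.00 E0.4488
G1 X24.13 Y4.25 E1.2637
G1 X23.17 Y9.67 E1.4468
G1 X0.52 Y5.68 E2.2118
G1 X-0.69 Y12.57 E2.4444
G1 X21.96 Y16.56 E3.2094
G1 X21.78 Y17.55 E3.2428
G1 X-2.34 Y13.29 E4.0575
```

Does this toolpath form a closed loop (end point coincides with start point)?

yes

Start point (G0): (-2.34, 13.29). End point (last G1): the path returns to the start — closed.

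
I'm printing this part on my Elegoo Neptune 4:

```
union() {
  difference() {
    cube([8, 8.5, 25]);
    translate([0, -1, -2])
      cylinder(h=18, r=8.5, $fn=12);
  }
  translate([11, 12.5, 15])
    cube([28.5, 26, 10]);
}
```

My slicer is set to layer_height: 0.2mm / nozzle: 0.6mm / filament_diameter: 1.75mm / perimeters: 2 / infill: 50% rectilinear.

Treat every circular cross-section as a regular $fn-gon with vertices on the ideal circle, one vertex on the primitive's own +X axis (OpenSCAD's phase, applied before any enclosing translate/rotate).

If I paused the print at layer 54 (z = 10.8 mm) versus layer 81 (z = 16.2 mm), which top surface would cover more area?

Layer 54 (z = 10.8): the 8×8.5 cube contributes its full rectangle (area 68.00 mm²); the r=8.5 cylinder at (0, -1) gives a regular 12-gon of circumradius 8.5 (constant along its height) (area = (12/2)·8.500²·sin(360°/12) = 216.75 mm²); After the difference (first − rest): starting from the 8×8.5 cube (68.00 mm²), the r=8.5 cylinder at (0, -1) partially overlaps it — only the 45.72 mm² overlap (of its 216.75 mm²) is removed, clipping the outline — area = 22.28 mm²; the cube at (11, 12.5) is absent (z outside [15, 25]); Combining (union): only the result so far is present, so the union is just that shape — area = 22.28 mm². So its area = 22.28 mm². Layer 81 (z = 16.2): the cube is present — its section is the full 8×8.5 rectangle (area 68.00 mm²); the cylinder at (0, -1) does not reach this height (z outside [-2, 16]); After the difference (first − rest): none of the subtracted shapes is present at this height, so the 8×8.5 cube is unchanged — area = 68.00 mm²; the cube at (11, 12.5) (footprint 28.5×26) is included at this height (area 741.00 mm²); Combining (union): the 2 present regions are separate (no shared area or edge), so areas and boundary lengths simply add and each stays a separate island — area = 809.00 mm². So its area = 809.00 mm². Layer 81 is larger (809.00 vs 22.28 mm²).

layer 81 (z = 16.2 mm)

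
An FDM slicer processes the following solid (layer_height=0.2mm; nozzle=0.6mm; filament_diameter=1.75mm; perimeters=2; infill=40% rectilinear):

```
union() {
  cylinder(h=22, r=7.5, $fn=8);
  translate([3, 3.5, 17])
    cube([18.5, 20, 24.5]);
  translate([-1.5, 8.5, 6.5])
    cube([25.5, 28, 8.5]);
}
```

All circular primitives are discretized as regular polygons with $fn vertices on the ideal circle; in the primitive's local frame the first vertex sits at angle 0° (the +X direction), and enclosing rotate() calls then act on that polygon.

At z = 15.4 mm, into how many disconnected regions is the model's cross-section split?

At z = 15.4 mm: the r=7.5 cylinder gives a regular 8-gon of circumradius 7.5 (constant along its height); the cube at (3, 3.5) does not reach this height (z outside [17, 41.5]); the cube at (-1.5, 8.5) is absent (z outside [6.5, 15]); Combining (union): only the r=7.5 cylinder is present, so the union is just that shape — 1 connected region. The result has 1 disconnected region.

1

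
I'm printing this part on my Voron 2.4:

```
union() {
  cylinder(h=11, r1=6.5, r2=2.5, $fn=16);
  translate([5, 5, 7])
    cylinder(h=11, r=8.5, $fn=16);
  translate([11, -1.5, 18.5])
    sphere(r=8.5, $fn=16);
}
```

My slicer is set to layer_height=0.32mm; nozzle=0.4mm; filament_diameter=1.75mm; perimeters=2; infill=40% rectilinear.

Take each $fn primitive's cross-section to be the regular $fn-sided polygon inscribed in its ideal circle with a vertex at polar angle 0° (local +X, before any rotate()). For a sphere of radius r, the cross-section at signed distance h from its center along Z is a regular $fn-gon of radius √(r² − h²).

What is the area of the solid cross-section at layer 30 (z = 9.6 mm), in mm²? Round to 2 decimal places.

228.40 mm²

At z = 9.6 mm: the cone (r1=6.5→r2=2.5) has section circumradius 3.009 here — a regular 16-gon (area = (16/2)·3.009²·sin(360°/16) = 27.72 mm²); the cylinder at (5, 5): section is a regular 16-gon, circumradius r=8.5 (area = (16/2)·8.500²·sin(360°/16) = 221.19 mm²); the sphere at (11, -1.5) does not reach this height (|z−center|=8.900 > r=8.5); Merging all regions: the regions partially overlap — summed areas 248.91 mm² minus the doubly-counted overlap 20.52 mm² gives 228.40 mm² — area = 228.40 mm². Overall, the cross-section is a single solid region. Net area = 228.40 mm².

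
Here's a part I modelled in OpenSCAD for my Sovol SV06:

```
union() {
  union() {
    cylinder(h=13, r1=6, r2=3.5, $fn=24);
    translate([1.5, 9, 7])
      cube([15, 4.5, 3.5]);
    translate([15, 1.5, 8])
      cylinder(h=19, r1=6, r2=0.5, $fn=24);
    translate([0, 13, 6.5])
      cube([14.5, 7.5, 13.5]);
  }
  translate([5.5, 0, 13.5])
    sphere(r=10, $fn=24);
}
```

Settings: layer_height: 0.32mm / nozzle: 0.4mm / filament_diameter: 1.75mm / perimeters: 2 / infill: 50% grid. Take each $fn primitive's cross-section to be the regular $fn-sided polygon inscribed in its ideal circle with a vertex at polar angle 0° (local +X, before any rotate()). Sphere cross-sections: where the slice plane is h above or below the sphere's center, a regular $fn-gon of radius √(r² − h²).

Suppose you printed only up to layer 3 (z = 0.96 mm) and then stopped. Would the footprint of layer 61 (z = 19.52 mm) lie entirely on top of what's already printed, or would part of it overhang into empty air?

part overhangs

Compare the two slices. At z = 0.96: the cone: at t=0.074 of its height the radius interpolates to r₁+(r₂−r₁)t = 5.815, giving a regular 24-gon of that circumradius (area = (24/2)·5.815²·sin(360°/24) = 105.04 mm²); the cube at (1.5, 9) is absent (z outside [7, 10.5]); the cone at (15, 1.5) is not intersected at this z (z outside [8, 27]); the cube at (0, 13) is not intersected at this z (z outside [6.5, 20]); Combining (union): only the cone is present, so the union is just that shape — area = 105.04 mm²; the sphere at (5.5, 0) is not intersected at this z (|z−center|=12.540 > r=10); Merging all regions: only that combined region is present, so the union is just that shape — area = 105.04 mm². At z = 19.52: the cone does not reach this height (z outside [0, 13]); the cube at (1.5, 9) is not intersected at this z (z outside [7, 10.5]); the cone at (15, 1.5) contributes a regular 24-gon of circumradius 2.665 (interpolated between r1=6 and r2=0.5 at t=0.606) (area = (24/2)·2.665²·sin(360°/24) = 22.06 mm²); the cube at (0, 13) (footprint 14.5×7.5) is included at this height (area 108.75 mm²); Taking the union: the 2 present regions are separate (no shared area or edge), so areas and boundary lengths simply add and each stays a separate island — area = 130.81 mm²; the sphere at (5.5, 0): section is a regular 24-gon, circumradius = √(r²−h²) = √(10²−6.02²) = 7.985 (area = (24/2)·7.985²·sin(360°/24) = 198.03 mm²); Merging all regions: the regions partially overlap — summed areas 328.84 mm² minus the doubly-counted overlap 2.47 mm² gives 326.37 mm² — area = 326.37 mm². Checking containment: at z = 19.52 the cross-section extends beyond the z = 0.96 cross-section by about 254.56 mm².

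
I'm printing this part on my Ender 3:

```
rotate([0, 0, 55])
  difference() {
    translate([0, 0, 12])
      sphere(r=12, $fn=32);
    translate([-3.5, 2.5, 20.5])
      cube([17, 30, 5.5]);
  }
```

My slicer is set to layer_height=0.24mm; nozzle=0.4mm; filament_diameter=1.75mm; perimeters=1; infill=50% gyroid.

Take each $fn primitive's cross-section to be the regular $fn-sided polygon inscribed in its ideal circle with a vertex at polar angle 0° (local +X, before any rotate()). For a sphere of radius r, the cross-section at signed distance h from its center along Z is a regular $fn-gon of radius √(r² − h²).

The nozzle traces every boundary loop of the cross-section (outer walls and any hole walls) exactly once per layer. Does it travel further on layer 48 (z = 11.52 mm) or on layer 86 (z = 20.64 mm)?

layer 48 (z = 11.52 mm)

Layer 48 (z = 11.52): the sphere: section is a regular 32-gon, circumradius = √(r²−h²) = √(12²−0.48²) = 11.990 (perimeter = 2·32·11.990·sin(180°/32) = 75.22 mm); the cube at (-3.5, 2.5) is not intersected at this z (z outside [20.5, 26]); Taking the first minus the rest: none of the subtracted shapes is present at this height, so the r=12 sphere is unchanged — boundary = 75.22 mm; (rotated 55° about Z; rotation is an isometry so areas/perimeters/island counts are preserved). So its perimeter = 75.22 mm. Layer 86 (z = 20.64): the r=12 sphere contributes a regular 32-gon of circumradius √(12²−8.64²) = 8.328 (perimeter = 2·32·8.328·sin(180°/32) = 52.24 mm); the cube at (-3.5, 2.5) is present — its section is the full 17×30 rectangle (perimeter 94.00 mm); After the difference (first − rest): starting from the r=12 sphere, the 17×30 cube at (-3.5, 2.5) partially overlaps it — only the 53.11 mm² overlap (of its 510.00 mm²) is removed, clipping the outline — boundary = 54.54 mm; (rotated 55° about Z; rotation is an isometry so areas/perimeters/island counts are preserved). So its perimeter = 54.54 mm. Layer 48 is larger (75.22 vs 54.54 mm).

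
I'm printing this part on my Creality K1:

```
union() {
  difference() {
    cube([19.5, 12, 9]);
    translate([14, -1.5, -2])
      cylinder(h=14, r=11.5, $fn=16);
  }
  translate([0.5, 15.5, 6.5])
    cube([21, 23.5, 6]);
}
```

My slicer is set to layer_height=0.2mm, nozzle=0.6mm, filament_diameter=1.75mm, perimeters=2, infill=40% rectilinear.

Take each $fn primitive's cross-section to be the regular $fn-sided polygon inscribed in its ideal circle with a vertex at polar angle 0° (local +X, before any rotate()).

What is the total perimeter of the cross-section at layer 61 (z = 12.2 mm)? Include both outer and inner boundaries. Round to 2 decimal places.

At z = 12.2 mm: the cube does not reach this height (z outside [0, 9]); the cylinder at (14, -1.5) is absent (z outside [-2, 12]); Subtracting the remaining from the first: the first operand is absent here, so nothing remains; the 21×23.5 cube at (0.5, 15.5) contributes its full rectangle (perimeter 89.00 mm); Combining (union): only the 21×23.5 cube at (0.5, 15.5) is present, so the union is just that shape — boundary = 89.00 mm. Overall, the cross-section is a single solid region. Total boundary length (outer) = 89.00 mm.

89.00 mm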